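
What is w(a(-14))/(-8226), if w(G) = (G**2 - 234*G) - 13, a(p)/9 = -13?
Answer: -20527/4113 ≈ -4.9908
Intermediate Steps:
a(p) = -117 (a(p) = 9*(-13) = -117)
w(G) = -13 + G**2 - 234*G
w(a(-14))/(-8226) = (-13 + (-117)**2 - 234*(-117))/(-8226) = (-13 + 13689 + 27378)*(-1/8226) = 41054*(-1/8226) = -20527/4113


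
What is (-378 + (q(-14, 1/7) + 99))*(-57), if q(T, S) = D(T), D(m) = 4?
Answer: 15675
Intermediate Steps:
q(T, S) = 4
(-378 + (q(-14, 1/7) + 99))*(-57) = (-378 + (4 + 99))*(-57) = (-378 + 103)*(-57) = -275*(-57) = 15675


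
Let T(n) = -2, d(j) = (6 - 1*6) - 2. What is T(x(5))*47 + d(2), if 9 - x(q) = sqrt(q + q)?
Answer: -96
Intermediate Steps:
x(q) = 9 - sqrt(2)*sqrt(q) (x(q) = 9 - sqrt(q + q) = 9 - sqrt(2*q) = 9 - sqrt(2)*sqrt(q))
d(j) = -2 (d(j) = (6 - 6) - 2 = 0 - 2 = -2)
T(x(5))*47 + d(2) = -2*47 - 2 = -94 - 2 = -96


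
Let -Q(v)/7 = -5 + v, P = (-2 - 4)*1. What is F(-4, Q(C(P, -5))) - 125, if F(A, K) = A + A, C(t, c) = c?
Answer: -133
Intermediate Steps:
P = -6 (P = -6*1 = -6)
Q(v) = 35 - 7*v (Q(v) = -7*(-5 + v) = 35 - 7*v)
F(A, K) = 2*A
F(-4, Q(C(P, -5))) - 125 = 2*(-4) - 125 = -8 - 125 = -133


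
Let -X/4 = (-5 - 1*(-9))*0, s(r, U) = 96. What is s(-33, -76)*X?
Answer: 0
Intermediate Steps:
X = 0 (X = -4*(-5 - 1*(-9))*0 = -4*(-5 + 9)*0 = -16*0 = -4*0 = 0)
s(-33, -76)*X = 96*0 = 0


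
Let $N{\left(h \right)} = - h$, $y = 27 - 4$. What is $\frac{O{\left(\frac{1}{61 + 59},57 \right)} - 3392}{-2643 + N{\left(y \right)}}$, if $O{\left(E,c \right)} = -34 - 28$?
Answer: $\frac{1727}{1333} \approx 1.2956$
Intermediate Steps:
$y = 23$
$O{\left(E,c \right)} = -62$
$\frac{O{\left(\frac{1}{61 + 59},57 \right)} - 3392}{-2643 + N{\left(y \right)}} = \frac{-62 - 3392}{-2643 - 23} = - \frac{3454}{-2643 - 23} = - \frac{3454}{-2666} = \left(-3454\right) \left(- \frac{1}{2666}\right) = \frac{1727}{1333}$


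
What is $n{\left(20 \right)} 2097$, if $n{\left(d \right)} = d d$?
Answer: $838800$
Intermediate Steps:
$n{\left(d \right)} = d^{2}$
$n{\left(20 \right)} 2097 = 20^{2} \cdot 2097 = 400 \cdot 2097 = 838800$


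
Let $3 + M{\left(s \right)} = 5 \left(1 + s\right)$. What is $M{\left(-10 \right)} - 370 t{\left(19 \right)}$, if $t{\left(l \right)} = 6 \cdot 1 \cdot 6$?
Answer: $-13368$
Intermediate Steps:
$t{\left(l \right)} = 36$ ($t{\left(l \right)} = 6 \cdot 6 = 36$)
$M{\left(s \right)} = 2 + 5 s$ ($M{\left(s \right)} = -3 + 5 \left(1 + s\right) = -3 + \left(5 + 5 s\right) = 2 + 5 s$)
$M{\left(-10 \right)} - 370 t{\left(19 \right)} = \left(2 + 5 \left(-10\right)\right) - 13320 = \left(2 - 50\right) - 13320 = -48 - 13320 = -13368$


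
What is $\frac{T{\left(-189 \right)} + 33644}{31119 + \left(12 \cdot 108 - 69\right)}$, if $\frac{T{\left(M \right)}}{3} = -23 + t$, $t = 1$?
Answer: $\frac{16789}{16173} \approx 1.0381$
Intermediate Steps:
$T{\left(M \right)} = -66$ ($T{\left(M \right)} = 3 \left(-23 + 1\right) = 3 \left(-22\right) = -66$)
$\frac{T{\left(-189 \right)} + 33644}{31119 + \left(12 \cdot 108 - 69\right)} = \frac{-66 + 33644}{31119 + \left(12 \cdot 108 - 69\right)} = \frac{33578}{31119 + \left(1296 - 69\right)} = \frac{33578}{31119 + 1227} = \frac{33578}{32346} = 33578 \cdot \frac{1}{32346} = \frac{16789}{16173}$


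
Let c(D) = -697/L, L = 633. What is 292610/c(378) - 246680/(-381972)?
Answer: -17687373876100/66558621 ≈ -2.6574e+5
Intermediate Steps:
c(D) = -697/633
292610/c(378) - 246680/(-381972) = 292610/(-697/633) - 246680/(-381972) = 292610*(-633/697) - 246680*(-1/381972) = -185222130/697 + 61670/95493 = -17687373876100/66558621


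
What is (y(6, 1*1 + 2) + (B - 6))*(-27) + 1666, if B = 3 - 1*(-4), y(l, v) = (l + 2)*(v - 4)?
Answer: 1855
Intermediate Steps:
y(l, v) = (-4 + v)*(2 + l) (y(l, v) = (2 + l)*(-4 + v) = (-4 + v)*(2 + l))
B = 7 (B = 3 + 4 = 7)
(y(6, 1*1 + 2) + (B - 6))*(-27) + 1666 = ((-8 - 4*6 + 2*(1*1 + 2) + 6*(1*1 + 2)) + (7 - 6))*(-27) + 1666 = ((-8 - 24 + 2*(1 + 2) + 6*(1 + 2)) + 1)*(-27) + 1666 = ((-8 - 24 + 2*3 + 6*3) + 1)*(-27) + 1666 = ((-8 - 24 + 6 + 18) + 1)*(-27) + 1666 = (-8 + 1)*(-27) + 1666 = -7*(-27) + 1666 = 189 + 1666 = 1855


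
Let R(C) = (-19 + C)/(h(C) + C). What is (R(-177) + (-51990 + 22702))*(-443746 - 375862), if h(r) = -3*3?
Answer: 2232354835088/93 ≈ 2.4004e+10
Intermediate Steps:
h(r) = -9
R(C) = (-19 + C)/(-9 + C)
(R(-177) + (-51990 + 22702))*(-443746 - 375862) = ((-19 - 177)/(-9 - 177) + (-51990 + 22702))*(-443746 - 375862) = (-196/(-186) - 29288)*(-819608) = (-1/186*(-196) - 29288)*(-819608) = (98/93 - 29288)*(-819608) = -2723686/93*(-819608) = 2232354835088/93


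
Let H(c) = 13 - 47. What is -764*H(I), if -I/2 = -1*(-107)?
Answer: 25976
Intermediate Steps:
I = -214 (I = -(-2)*(-107) = -2*107 = -214)
H(c) = -34
-764*H(I) = -764*(-34) = 25976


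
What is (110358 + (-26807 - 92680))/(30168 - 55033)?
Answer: 9129/24865 ≈ 0.36714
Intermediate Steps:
(110358 + (-26807 - 92680))/(30168 - 55033) = (110358 - 119487)/(-24865) = -9129*(-1/24865) = 9129/24865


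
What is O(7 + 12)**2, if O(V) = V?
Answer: 361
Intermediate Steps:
O(7 + 12)**2 = (7 + 12)**2 = 19**2 = 361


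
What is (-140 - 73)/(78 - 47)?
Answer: -213/31 ≈ -6.8710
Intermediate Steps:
(-140 - 73)/(78 - 47) = -213/31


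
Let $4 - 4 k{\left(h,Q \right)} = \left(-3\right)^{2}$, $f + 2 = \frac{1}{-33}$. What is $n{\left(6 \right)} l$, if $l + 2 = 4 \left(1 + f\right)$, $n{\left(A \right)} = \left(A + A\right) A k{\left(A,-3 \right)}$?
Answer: $\frac{6060}{11} \approx 550.91$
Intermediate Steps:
$f = - \frac{67}{33}$ ($f = -2 + \frac{1}{-33} = -2 - \frac{1}{33} = - \frac{67}{33} \approx -2.0303$)
$k{\left(h,Q \right)} = - \frac{5}{4}$ ($k{\left(h,Q \right)} = 1 - \frac{\left(-3\right)^{2}}{4} = 1 - \frac{9}{4} = - \frac{5}{4}$)
$n{\left(A \right)} = - \frac{5 A^{2}}{2}$ ($n{\left(A \right)} = \left(A + A\right) A \left(- \frac{5}{4}\right) = 2 A A \left(- \frac{5}{4}\right) = 2 A^{2} \left(- \frac{5}{4}\right) = - \frac{5 A^{2}}{2}$)
$l = - \frac{202}{33}$ ($l = -2 + 4 \left(1 - \frac{67}{33}\right) = -2 + 4 \left(- \frac{34}{33}\right) = -2 - \frac{136}{33} = - \frac{202}{33} \approx -6.1212$)
$n{\left(6 \right)} l = - \frac{5 \cdot 6^{2}}{2} \left(- \frac{202}{33}\right) = \left(- \frac{5}{2}\right) 36 \left(- \frac{202}{33}\right) = \left(-90\right) \left(- \frac{202}{33}\right) = \frac{6060}{11}$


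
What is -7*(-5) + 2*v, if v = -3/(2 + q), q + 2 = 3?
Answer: 33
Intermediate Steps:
q = 1 (q = -2 + 3 = 1)
v = -1 (v = -3/(2 + 1) = -3/3 = (⅓)*(-3) = -1)
-7*(-5) + 2*v = -7*(-5) + 2*(-1) = 35 - 2 = 33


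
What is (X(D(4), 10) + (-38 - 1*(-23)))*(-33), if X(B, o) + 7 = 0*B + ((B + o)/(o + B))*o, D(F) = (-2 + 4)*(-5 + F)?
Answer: 396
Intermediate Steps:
D(F) = -10 + 2*F (D(F) = 2*(-5 + F) = -10 + 2*F)
X(B, o) = -7 + o (X(B, o) = -7 + (0*B + ((B + o)/(o + B))*o) = -7 + (0 + ((B + o)/(B + o))*o) = -7 + (0 + 1*o) = -7 + (0 + o) = -7 + o)
(X(D(4), 10) + (-38 - 1*(-23)))*(-33) = ((-7 + 10) + (-38 - 1*(-23)))*(-33) = (3 + (-38 + 23))*(-33) = (3 - 15)*(-33) = -12*(-33) = 396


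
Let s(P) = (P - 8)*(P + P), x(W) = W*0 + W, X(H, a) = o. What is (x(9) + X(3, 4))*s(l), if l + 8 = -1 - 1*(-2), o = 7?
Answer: 3360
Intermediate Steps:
X(H, a) = 7
l = -7 (l = -8 + (-1 - 1*(-2)) = -8 + (-1 + 2) = -8 + 1 = -7)
x(W) = W (x(W) = 0 + W = W)
s(P) = 2*P*(-8 + P) (s(P) = (-8 + P)*(2*P) = 2*P*(-8 + P))
(x(9) + X(3, 4))*s(l) = (9 + 7)*(2*(-7)*(-8 - 7)) = 16*(2*(-7)*(-15)) = 16*210 = 3360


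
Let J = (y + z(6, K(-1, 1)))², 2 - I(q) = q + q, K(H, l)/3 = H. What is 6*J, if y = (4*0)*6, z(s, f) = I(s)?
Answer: 600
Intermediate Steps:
K(H, l) = 3*H
I(q) = 2 - 2*q (I(q) = 2 - (q + q) = 2 - 2*q)
z(s, f) = 2 - 2*s
y = 0 (y = 0*6 = 0)
J = 100 (J = (0 + (2 - 2*6))² = (0 + (2 - 12))² = (0 - 10)² = (-10)² = 100)
6*J = 6*100 = 600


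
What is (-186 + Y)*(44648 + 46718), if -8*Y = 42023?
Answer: -1987713013/4 ≈ -4.9693e+8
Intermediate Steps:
Y = -42023/8 (Y = -1/8*42023 = -42023/8 ≈ -5252.9)
(-186 + Y)*(44648 + 46718) = (-186 - 42023/8)*(44648 + 46718) = -43511/8*91366 = -1987713013/4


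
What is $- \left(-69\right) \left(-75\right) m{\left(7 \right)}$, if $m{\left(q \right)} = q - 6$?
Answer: $-5175$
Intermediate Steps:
$m{\left(q \right)} = -6 + q$ ($m{\left(q \right)} = q - 6 = -6 + q$)
$- \left(-69\right) \left(-75\right) m{\left(7 \right)} = - \left(-69\right) \left(-75\right) \left(-6 + 7\right) = - 5175 \cdot 1 = \left(-1\right) 5175 = -5175$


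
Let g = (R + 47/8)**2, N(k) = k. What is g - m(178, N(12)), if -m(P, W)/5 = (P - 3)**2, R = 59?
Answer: 10069361/64 ≈ 1.5733e+5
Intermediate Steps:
m(P, W) = -5*(-3 + P)**2 (m(P, W) = -5*(P - 3)**2 = -5*(-3 + P)**2)
g = 269361/64 (g = (59 + 47/8)**2 = (519/8)**2 = 269361/64 ≈ 4208.8)
g - m(178, N(12)) = 269361/64 - (-5)*(-3 + 178)**2 = 269361/64 - (-5)*175**2 = 269361/64 - (-5)*30625 = 269361/64 - 1*(-153125) = 269361/64 + 153125 = 10069361/64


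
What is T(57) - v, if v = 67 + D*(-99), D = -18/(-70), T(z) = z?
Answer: 541/35 ≈ 15.457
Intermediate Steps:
D = 9/35 (D = -18*(-1/70) = 9/35 ≈ 0.25714)
v = 1454/35 (v = 67 + (9/35)*(-99) = 67 - 891/35 = 1454/35 ≈ 41.543)
T(57) - v = 57 - 1*1454/35 = 57 - 1454/35 = 541/35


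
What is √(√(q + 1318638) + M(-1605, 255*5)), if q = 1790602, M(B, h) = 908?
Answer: √(908 + 2*√777310) ≈ 51.685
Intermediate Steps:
√(√(q + 1318638) + M(-1605, 255*5)) = √(√(1790602 + 1318638) + 908) = √(√3109240 + 908) = √(2*√777310 + 908) = √(908 + 2*√777310)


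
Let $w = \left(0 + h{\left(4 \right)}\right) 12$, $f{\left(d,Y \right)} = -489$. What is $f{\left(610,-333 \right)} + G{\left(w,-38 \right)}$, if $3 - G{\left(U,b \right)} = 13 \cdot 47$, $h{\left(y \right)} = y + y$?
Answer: $-1097$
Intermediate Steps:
$h{\left(y \right)} = 2 y$
$w = 96$ ($w = \left(0 + 2 \cdot 4\right) 12 = \left(0 + 8\right) 12 = 8 \cdot 12 = 96$)
$G{\left(U,b \right)} = -608$ ($G{\left(U,b \right)} = 3 - 13 \cdot 47 = 3 - 611 = -608$)
$f{\left(610,-333 \right)} + G{\left(w,-38 \right)} = -489 - 608 = -1097$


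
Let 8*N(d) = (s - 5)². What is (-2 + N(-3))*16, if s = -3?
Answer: 96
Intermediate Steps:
N(d) = 8 (N(d) = (-3 - 5)²/8 = (⅛)*(-8)² = (⅛)*64 = 8)
(-2 + N(-3))*16 = (-2 + 8)*16 = 6*16 = 96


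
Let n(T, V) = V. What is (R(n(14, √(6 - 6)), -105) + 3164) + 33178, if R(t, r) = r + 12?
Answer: 36249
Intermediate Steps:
R(t, r) = 12 + r
(R(n(14, √(6 - 6)), -105) + 3164) + 33178 = ((12 - 105) + 3164) + 33178 = (-93 + 3164) + 33178 = 3071 + 33178 = 36249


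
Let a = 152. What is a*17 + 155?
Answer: 2739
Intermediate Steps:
a*17 + 155 = 152*17 + 155 = 2584 + 155 = 2739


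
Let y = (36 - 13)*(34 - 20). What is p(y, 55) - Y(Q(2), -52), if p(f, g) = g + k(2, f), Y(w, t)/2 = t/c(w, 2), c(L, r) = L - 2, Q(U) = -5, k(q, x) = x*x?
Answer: 726069/7 ≈ 1.0372e+5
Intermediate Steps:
k(q, x) = x²
c(L, r) = -2 + L
Y(w, t) = 2*t/(-2 + w) (Y(w, t) = 2*(t/(-2 + w)) = 2*t/(-2 + w))
y = 322 (y = 23*14 = 322)
p(f, g) = g + f²
p(y, 55) - Y(Q(2), -52) = (55 + 322²) - 2*(-52)/(-2 - 5) = (55 + 103684) - 2*(-52)/(-7) = 103739 - 2*(-52)*(-1)/7 = 103739 - 1*104/7 = 103739 - 104/7 = 726069/7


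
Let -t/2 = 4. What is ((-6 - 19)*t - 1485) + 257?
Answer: -1028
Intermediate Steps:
t = -8 (t = -2*4 = -8)
((-6 - 19)*t - 1485) + 257 = ((-6 - 19)*(-8) - 1485) + 257 = (-25*(-8) - 1485) + 257 = (200 - 1485) + 257 = -1285 + 257 = -1028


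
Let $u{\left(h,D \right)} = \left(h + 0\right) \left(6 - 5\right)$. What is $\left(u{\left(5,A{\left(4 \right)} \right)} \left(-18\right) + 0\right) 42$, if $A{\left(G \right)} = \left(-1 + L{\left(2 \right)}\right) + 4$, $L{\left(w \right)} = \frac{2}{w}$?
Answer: $-3780$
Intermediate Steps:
$A{\left(G \right)} = 4$ ($A{\left(G \right)} = \left(-1 + \frac{2}{2}\right) + 4 = \left(-1 + 2 \cdot \frac{1}{2}\right) + 4 = \left(-1 + 1\right) + 4 = 0 + 4 = 4$)
$u{\left(h,D \right)} = h$ ($u{\left(h,D \right)} = h 1 = h$)
$\left(u{\left(5,A{\left(4 \right)} \right)} \left(-18\right) + 0\right) 42 = \left(5 \left(-18\right) + 0\right) 42 = \left(-90 + 0\right) 42 = \left(-90\right) 42 = -3780$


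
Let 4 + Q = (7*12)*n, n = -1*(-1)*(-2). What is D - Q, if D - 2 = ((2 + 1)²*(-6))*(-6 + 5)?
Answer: 228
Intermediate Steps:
n = -2 (n = 1*(-2) = -2)
Q = -172 (Q = -4 + (7*12)*(-2) = -4 + 84*(-2) = -4 - 168 = -172)
D = 56 (D = 2 + ((2 + 1)²*(-6))*(-6 + 5) = 2 + (3²*(-6))*(-1) = 2 + (9*(-6))*(-1) = 2 - 54*(-1) = 2 + 54 = 56)
D - Q = 56 - 1*(-172) = 56 + 172 = 228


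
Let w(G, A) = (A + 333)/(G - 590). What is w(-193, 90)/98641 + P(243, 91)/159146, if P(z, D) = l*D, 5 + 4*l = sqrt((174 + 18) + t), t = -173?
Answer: -302663341/420231966456 + 7*sqrt(19)/48968 ≈ -9.7122e-5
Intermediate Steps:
l = -5/4 + sqrt(19)/4 (l = -5/4 + sqrt((174 + 18) - 173)/4 = -5/4 + sqrt(192 - 173)/4 = -5/4 + sqrt(19)/4 ≈ -0.16028)
w(G, A) = (333 + A)/(-590 + G)
P(z, D) = D*(-5/4 + sqrt(19)/4) (P(z, D) = (-5/4 + sqrt(19)/4)*D = D*(-5/4 + sqrt(19)/4))
w(-193, 90)/98641 + P(243, 91)/159146 = ((333 + 90)/(-590 - 193))/98641 + ((1/4)*91*(-5 + sqrt(19)))/159146 = (423/(-783))*(1/98641) + (-455/4 + 91*sqrt(19)/4)*(1/159146) = -1/783*423*(1/98641) + (-35/48968 + 7*sqrt(19)/48968) = -47/87*1/98641 + (-35/48968 + 7*sqrt(19)/48968) = -47/8581767 + (-35/48968 + 7*sqrt(19)/48968) = -302663341/420231966456 + 7*sqrt(19)/48968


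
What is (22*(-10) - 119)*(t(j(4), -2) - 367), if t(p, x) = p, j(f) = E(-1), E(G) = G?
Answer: 124752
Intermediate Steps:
j(f) = -1
(22*(-10) - 119)*(t(j(4), -2) - 367) = (22*(-10) - 119)*(-1 - 367) = (-220 - 119)*(-368) = -339*(-368) = 124752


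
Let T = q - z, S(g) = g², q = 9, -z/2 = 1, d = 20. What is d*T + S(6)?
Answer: 256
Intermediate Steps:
z = -2 (z = -2*1 = -2)
T = 11 (T = 9 - (-2) = 9 - 1*(-2) = 9 + 2 = 11)
d*T + S(6) = 20*11 + 6² = 220 + 36 = 256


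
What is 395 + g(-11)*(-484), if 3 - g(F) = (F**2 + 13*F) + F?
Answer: -17029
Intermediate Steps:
g(F) = 3 - F**2 - 14*F (g(F) = 3 - ((F**2 + 13*F) + F) = 3 - (F**2 + 14*F) = 3 + (-F**2 - 14*F) = 3 - F**2 - 14*F)
395 + g(-11)*(-484) = 395 + (3 - 1*(-11)**2 - 14*(-11))*(-484) = 395 + (3 - 1*121 + 154)*(-484) = 395 + (3 - 121 + 154)*(-484) = 395 + 36*(-484) = 395 - 17424 = -17029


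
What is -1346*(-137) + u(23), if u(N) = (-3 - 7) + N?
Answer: 184415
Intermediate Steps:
u(N) = -10 + N
-1346*(-137) + u(23) = -1346*(-137) + (-10 + 23) = 184402 + 13 = 184415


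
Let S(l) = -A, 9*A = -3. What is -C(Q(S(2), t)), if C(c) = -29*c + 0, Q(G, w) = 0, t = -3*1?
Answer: 0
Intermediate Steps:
A = -⅓ (A = (⅑)*(-3) = -⅓ ≈ -0.33333)
S(l) = ⅓ (S(l) = -1*(-⅓) = ⅓)
t = -3
C(c) = -29*c
-C(Q(S(2), t)) = -(-29)*0 = -1*0 = 0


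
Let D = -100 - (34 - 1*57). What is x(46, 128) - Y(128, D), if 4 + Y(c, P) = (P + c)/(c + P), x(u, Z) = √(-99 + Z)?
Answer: 3 + √29 ≈ 8.3852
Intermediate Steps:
D = -77 (D = -100 - (34 - 57) = -100 - 1*(-23) = -100 + 23 = -77)
Y(c, P) = -3 (Y(c, P) = -4 + (P + c)/(c + P) = -4 + (P + c)/(P + c) = -4 + 1 = -3)
x(46, 128) - Y(128, D) = √(-99 + 128) - 1*(-3) = √29 + 3 = 3 + √29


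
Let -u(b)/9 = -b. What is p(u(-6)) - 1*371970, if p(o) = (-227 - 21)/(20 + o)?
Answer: -6323366/17 ≈ -3.7196e+5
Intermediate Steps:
u(b) = 9*b (u(b) = -(-9)*b = 9*b)
p(o) = -248/(20 + o)
p(u(-6)) - 1*371970 = -248/(20 + 9*(-6)) - 1*371970 = -248/(20 - 54) - 371970 = -248/(-34) - 371970 = -248*(-1/34) - 371970 = 124/17 - 371970 = -6323366/17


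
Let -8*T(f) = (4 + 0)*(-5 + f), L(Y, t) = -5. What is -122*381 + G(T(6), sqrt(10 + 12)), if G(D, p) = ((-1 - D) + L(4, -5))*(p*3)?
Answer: -46482 - 33*sqrt(22)/2 ≈ -46559.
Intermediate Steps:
T(f) = 5/2 - f/2 (T(f) = -(4 + 0)*(-5 + f)/8 = -(-5 + f)/2 = -(-20 + 4*f)/8 = 5/2 - f/2)
G(D, p) = 3*p*(-6 - D) (G(D, p) = ((-1 - D) - 5)*(p*3) = (-6 - D)*(3*p) = 3*p*(-6 - D))
-122*381 + G(T(6), sqrt(10 + 12)) = -122*381 - 3*sqrt(10 + 12)*(6 + (5/2 - 1/2*6)) = -46482 - 3*sqrt(22)*(6 + (5/2 - 3)) = -46482 - 3*sqrt(22)*(6 - 1/2) = -46482 - 3*sqrt(22)*11/2 = -46482 - 33*sqrt(22)/2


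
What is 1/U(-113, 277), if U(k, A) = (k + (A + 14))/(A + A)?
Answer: 277/89 ≈ 3.1124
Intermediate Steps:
U(k, A) = (14 + A + k)/(2*A) (U(k, A) = (k + (14 + A))/((2*A)) = (14 + A + k)*(1/(2*A)) = (14 + A + k)/(2*A))
1/U(-113, 277) = 1/((½)*(14 + 277 - 113)/277) = 1/((½)*(1/277)*178) = 1/(89/277) = 277/89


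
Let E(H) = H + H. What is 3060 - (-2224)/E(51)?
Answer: 157172/51 ≈ 3081.8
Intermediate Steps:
E(H) = 2*H
3060 - (-2224)/E(51) = 3060 - (-2224)/(2*51) = 3060 - (-2224)/102 = 3060 - 1*(-1112/51) = 3060 + 1112/51 = 157172/51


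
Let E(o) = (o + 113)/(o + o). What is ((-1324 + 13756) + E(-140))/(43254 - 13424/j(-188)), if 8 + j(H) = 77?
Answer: 240188103/831908560 ≈ 0.28872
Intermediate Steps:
j(H) = 69 (j(H) = -8 + 77 = 69)
E(o) = (113 + o)/(2*o) (E(o) = (113 + o)/((2*o)) = (113 + o)*(1/(2*o)) = (113 + o)/(2*o))
((-1324 + 13756) + E(-140))/(43254 - 13424/j(-188)) = ((-1324 + 13756) + (1/2)*(113 - 140)/(-140))/(43254 - 13424/69) = (12432 + (1/2)*(-1/140)*(-27))/(43254 - 13424*1/69) = (12432 + 27/280)/(43254 - 13424/69) = 3480987/(280*(2971102/69)) = (3480987/280)*(69/2971102) = 240188103/831908560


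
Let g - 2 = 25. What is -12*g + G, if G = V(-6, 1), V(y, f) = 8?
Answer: -316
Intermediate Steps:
g = 27 (g = 2 + 25 = 27)
G = 8
-12*g + G = -12*27 + 8 = -324 + 8 = -316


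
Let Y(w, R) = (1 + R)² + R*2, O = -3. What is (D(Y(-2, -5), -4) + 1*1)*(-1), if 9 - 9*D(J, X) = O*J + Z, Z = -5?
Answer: -41/9 ≈ -4.5556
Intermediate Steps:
Y(w, R) = (1 + R)² + 2*R
D(J, X) = 14/9 + J/3 (D(J, X) = 1 - (-3*J - 5)/9 = 1 - (-5 - 3*J)/9 = 1 + (5/9 + J/3) = 14/9 + J/3)
(D(Y(-2, -5), -4) + 1*1)*(-1) = ((14/9 + ((1 - 5)² + 2*(-5))/3) + 1*1)*(-1) = ((14/9 + ((-4)² - 10)/3) + 1)*(-1) = ((14/9 + (16 - 10)/3) + 1)*(-1) = ((14/9 + (⅓)*6) + 1)*(-1) = ((14/9 + 2) + 1)*(-1) = (32/9 + 1)*(-1) = (41/9)*(-1) = -41/9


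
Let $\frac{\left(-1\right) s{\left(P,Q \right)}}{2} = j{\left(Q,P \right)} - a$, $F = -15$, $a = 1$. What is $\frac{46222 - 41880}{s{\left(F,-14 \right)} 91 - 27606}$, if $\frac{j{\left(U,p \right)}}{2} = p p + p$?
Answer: $- \frac{2171}{51932} \approx -0.041805$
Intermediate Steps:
$j{\left(U,p \right)} = 2 p + 2 p^{2}$ ($j{\left(U,p \right)} = 2 \left(p p + p\right) = 2 \left(p^{2} + p\right) = 2 \left(p + p^{2}\right) = 2 p + 2 p^{2}$)
$s{\left(P,Q \right)} = 2 - 4 P \left(1 + P\right)$ ($s{\left(P,Q \right)} = - 2 \left(2 P \left(1 + P\right) - 1\right) = - 2 \left(-1 + 2 P \left(1 + P\right)\right) = 2 - 4 P \left(1 + P\right)$)
$\frac{46222 - 41880}{s{\left(F,-14 \right)} 91 - 27606} = \frac{46222 - 41880}{\left(2 - - 60 \left(1 - 15\right)\right) 91 - 27606} = \frac{4342}{\left(2 - \left(-60\right) \left(-14\right)\right) 91 - 27606} = \frac{4342}{\left(2 - 840\right) 91 - 27606} = \frac{4342}{\left(-838\right) 91 - 27606} = \frac{4342}{-76258 - 27606} = \frac{4342}{-103864} = 4342 \left(- \frac{1}{103864}\right) = - \frac{2171}{51932}$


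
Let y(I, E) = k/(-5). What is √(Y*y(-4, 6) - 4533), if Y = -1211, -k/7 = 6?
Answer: I*√367635/5 ≈ 121.27*I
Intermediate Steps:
k = -42 (k = -7*6 = -42)
y(I, E) = 42/5 (y(I, E) = -42/(-5) = -42*(-⅕) = 42/5)
√(Y*y(-4, 6) - 4533) = √(-1211*42/5 - 4533) = √(-50862/5 - 4533) = √(-73527/5) = I*√367635/5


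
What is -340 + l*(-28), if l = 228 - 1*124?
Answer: -3252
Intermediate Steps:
l = 104 (l = 228 - 124 = 104)
-340 + l*(-28) = -340 + 104*(-28) = -340 - 2912 = -3252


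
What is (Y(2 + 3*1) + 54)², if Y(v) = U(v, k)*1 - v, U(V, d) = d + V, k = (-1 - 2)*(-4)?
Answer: 4356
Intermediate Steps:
k = 12 (k = -3*(-4) = 12)
U(V, d) = V + d
Y(v) = 12 (Y(v) = (v + 12)*1 - v = (12 + v)*1 - v = (12 + v) - v = 12)
(Y(2 + 3*1) + 54)² = (12 + 54)² = 66² = 4356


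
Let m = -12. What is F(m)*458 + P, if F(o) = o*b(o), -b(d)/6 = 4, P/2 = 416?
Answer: 132736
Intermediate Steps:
P = 832 (P = 2*416 = 832)
b(d) = -24 (b(d) = -6*4 = -24)
F(o) = -24*o (F(o) = o*(-24) = -24*o)
F(m)*458 + P = -24*(-12)*458 + 832 = 288*458 + 832 = 131904 + 832 = 132736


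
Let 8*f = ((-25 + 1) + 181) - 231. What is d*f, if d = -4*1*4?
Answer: 148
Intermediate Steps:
f = -37/4 (f = (((-25 + 1) + 181) - 231)/8 = ((-24 + 181) - 231)/8 = (157 - 231)/8 = (⅛)*(-74) = -37/4 ≈ -9.2500)
d = -16 (d = -4*4 = -16)
d*f = -16*(-37/4) = 148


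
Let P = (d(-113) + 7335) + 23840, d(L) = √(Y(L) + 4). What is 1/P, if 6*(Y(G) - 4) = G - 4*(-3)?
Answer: 187050/5831283803 - I*√318/5831283803 ≈ 3.2077e-5 - 3.0581e-9*I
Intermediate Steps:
Y(G) = 6 + G/6 (Y(G) = 4 + (G - 4*(-3))/6 = 4 + (G + 12)/6 = 4 + (12 + G)/6 = 4 + (2 + G/6) = 6 + G/6)
d(L) = √(10 + L/6) (d(L) = √((6 + L/6) + 4) = √(10 + L/6))
P = 31175 + I*√318/6 (P = (√(360 + 6*(-113))/6 + 7335) + 23840 = (√(360 - 678)/6 + 7335) + 23840 = (√(-318)/6 + 7335) + 23840 = ((I*√318)/6 + 7335) + 23840 = (I*√318/6 + 7335) + 23840 = (7335 + I*√318/6) + 23840 = 31175 + I*√318/6 ≈ 31175.0 + 2.9721*I)
1/P = 1/(31175 + I*√318/6)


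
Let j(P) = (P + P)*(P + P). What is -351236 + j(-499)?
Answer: 644768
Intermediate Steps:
j(P) = 4*P² (j(P) = (2*P)*(2*P) = 4*P²)
-351236 + j(-499) = -351236 + 4*(-499)² = -351236 + 4*249001 = -351236 + 996004 = 644768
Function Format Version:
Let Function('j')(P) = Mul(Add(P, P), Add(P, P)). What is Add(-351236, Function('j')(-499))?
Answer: 644768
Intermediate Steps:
Function('j')(P) = Mul(4, Pow(P, 2)) (Function('j')(P) = Mul(Mul(2, P), Mul(2, P)) = Mul(4, Pow(P, 2)))
Add(-351236, Function('j')(-499)) = Add(-351236, Mul(4, Pow(-499, 2))) = Add(-351236, Mul(4, 249001)) = Add(-351236, 996004) = 644768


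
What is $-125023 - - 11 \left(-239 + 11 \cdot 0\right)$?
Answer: $-127652$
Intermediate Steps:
$-125023 - - 11 \left(-239 + 11 \cdot 0\right) = -125023 - - 11 \left(-239 + 0\right) = -125023 - \left(-11\right) \left(-239\right) = -125023 - 2629 = -127652$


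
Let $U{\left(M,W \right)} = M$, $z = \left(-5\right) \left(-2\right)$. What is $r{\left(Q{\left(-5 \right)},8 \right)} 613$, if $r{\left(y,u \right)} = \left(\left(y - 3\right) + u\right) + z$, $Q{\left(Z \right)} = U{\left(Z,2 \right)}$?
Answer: $6130$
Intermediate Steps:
$z = 10$
$Q{\left(Z \right)} = Z$
$r{\left(y,u \right)} = 7 + u + y$ ($r{\left(y,u \right)} = \left(\left(y - 3\right) + u\right) + 10 = \left(\left(-3 + y\right) + u\right) + 10 = \left(-3 + u + y\right) + 10 = 7 + u + y$)
$r{\left(Q{\left(-5 \right)},8 \right)} 613 = \left(7 + 8 - 5\right) 613 = 10 \cdot 613 = 6130$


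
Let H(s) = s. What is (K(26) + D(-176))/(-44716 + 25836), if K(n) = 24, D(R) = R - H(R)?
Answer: -3/2360 ≈ -0.0012712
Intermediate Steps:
D(R) = 0 (D(R) = R - R = 0)
(K(26) + D(-176))/(-44716 + 25836) = (24 + 0)/(-44716 + 25836) = 24/(-18880) = 24*(-1/18880) = -3/2360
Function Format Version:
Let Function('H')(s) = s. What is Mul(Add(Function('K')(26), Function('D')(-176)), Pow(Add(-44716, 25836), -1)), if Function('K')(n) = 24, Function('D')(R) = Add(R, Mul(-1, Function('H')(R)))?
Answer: Rational(-3, 2360) ≈ -0.0012712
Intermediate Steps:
Function('D')(R) = 0 (Function('D')(R) = Add(R, Mul(-1, R)) = 0)
Mul(Add(Function('K')(26), Function('D')(-176)), Pow(Add(-44716, 25836), -1)) = Mul(Add(24, 0), Pow(Add(-44716, 25836), -1)) = Mul(24, Pow(-18880, -1)) = Mul(24, Rational(-1, 18880)) = Rational(-3, 2360)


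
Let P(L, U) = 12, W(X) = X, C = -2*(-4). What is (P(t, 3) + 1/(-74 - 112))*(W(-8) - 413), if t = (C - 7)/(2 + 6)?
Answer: -939251/186 ≈ -5049.7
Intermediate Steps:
C = 8
t = 1/8 (t = (8 - 7)/(2 + 6) = 1/8 ≈ 0.12500)
(P(t, 3) + 1/(-74 - 112))*(W(-8) - 413) = (12 + 1/(-74 - 112))*(-8 - 413) = (12 + 1/(-186))*(-421) = (12 - 1/186)*(-421) = (2231/186)*(-421) = -939251/186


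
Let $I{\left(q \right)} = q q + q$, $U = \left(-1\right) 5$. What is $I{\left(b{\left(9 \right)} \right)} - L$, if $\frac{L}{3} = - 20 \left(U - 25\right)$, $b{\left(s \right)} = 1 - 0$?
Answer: $-1798$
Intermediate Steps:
$b{\left(s \right)} = 1$ ($b{\left(s \right)} = 1 + 0 = 1$)
$U = -5$
$I{\left(q \right)} = q + q^{2}$ ($I{\left(q \right)} = q^{2} + q = q + q^{2}$)
$L = 1800$ ($L = 3 \left(- 20 \left(-5 - 25\right)\right) = 3 \left(\left(-20\right) \left(-30\right)\right) = 3 \cdot 600 = 1800$)
$I{\left(b{\left(9 \right)} \right)} - L = 1 \left(1 + 1\right) - 1800 = 1 \cdot 2 - 1800 = 2 - 1800 = -1798$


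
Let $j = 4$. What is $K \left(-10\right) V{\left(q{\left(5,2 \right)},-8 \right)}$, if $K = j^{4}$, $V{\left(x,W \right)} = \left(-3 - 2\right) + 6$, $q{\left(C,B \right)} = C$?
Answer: $-2560$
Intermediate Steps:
$V{\left(x,W \right)} = 1$ ($V{\left(x,W \right)} = -5 + 6 = 1$)
$K = 256$ ($K = 4^{4} = 256$)
$K \left(-10\right) V{\left(q{\left(5,2 \right)},-8 \right)} = 256 \left(-10\right) 1 = \left(-2560\right) 1 = -2560$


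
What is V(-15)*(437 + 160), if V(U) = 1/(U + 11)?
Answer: -597/4 ≈ -149.25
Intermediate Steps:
V(U) = 1/(11 + U)
V(-15)*(437 + 160) = (437 + 160)/(11 - 15) = 597/(-4) = -1/4*597 = -597/4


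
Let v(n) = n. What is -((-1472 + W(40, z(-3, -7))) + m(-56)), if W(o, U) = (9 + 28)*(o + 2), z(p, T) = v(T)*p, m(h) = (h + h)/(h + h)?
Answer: -83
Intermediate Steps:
m(h) = 1 (m(h) = (2*h)/((2*h)) = (2*h)*(1/(2*h)) = 1)
z(p, T) = T*p
W(o, U) = 74 + 37*o (W(o, U) = 37*(2 + o) = 74 + 37*o)
-((-1472 + W(40, z(-3, -7))) + m(-56)) = -((-1472 + (74 + 37*40)) + 1) = -((-1472 + (74 + 1480)) + 1) = -((-1472 + 1554) + 1) = -(82 + 1) = -1*83 = -83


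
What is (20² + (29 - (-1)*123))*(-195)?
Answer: -107640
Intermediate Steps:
(20² + (29 - (-1)*123))*(-195) = (400 + (29 - 1*(-123)))*(-195) = (400 + (29 + 123))*(-195) = (400 + 152)*(-195) = 552*(-195) = -107640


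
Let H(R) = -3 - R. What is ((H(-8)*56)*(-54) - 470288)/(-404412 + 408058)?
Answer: -242704/1823 ≈ -133.13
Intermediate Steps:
((H(-8)*56)*(-54) - 470288)/(-404412 + 408058) = (((-3 - 1*(-8))*56)*(-54) - 470288)/(-404412 + 408058) = (((-3 + 8)*56)*(-54) - 470288)/3646 = ((5*56)*(-54) - 470288)*(1/3646) = (280*(-54) - 470288)*(1/3646) = (-15120 - 470288)*(1/3646) = -485408*1/3646 = -242704/1823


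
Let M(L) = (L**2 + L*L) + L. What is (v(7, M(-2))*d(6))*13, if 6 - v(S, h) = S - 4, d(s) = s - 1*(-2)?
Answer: 312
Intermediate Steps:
d(s) = 2 + s (d(s) = s + 2 = 2 + s)
M(L) = L + 2*L**2 (M(L) = (L**2 + L**2) + L = 2*L**2 + L = L + 2*L**2)
v(S, h) = 10 - S (v(S, h) = 6 - (S - 4) = 6 - (-4 + S) = 6 + (4 - S) = 10 - S)
(v(7, M(-2))*d(6))*13 = ((10 - 1*7)*(2 + 6))*13 = ((10 - 7)*8)*13 = (3*8)*13 = 24*13 = 312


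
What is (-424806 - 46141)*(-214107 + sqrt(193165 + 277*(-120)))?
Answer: 100833049329 - 2354735*sqrt(6397) ≈ 1.0064e+11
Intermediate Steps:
(-424806 - 46141)*(-214107 + sqrt(193165 + 277*(-120))) = -470947*(-214107 + sqrt(193165 - 33240)) = -470947*(-214107 + sqrt(159925)) = -470947*(-214107 + 5*sqrt(6397)) = 100833049329 - 2354735*sqrt(6397)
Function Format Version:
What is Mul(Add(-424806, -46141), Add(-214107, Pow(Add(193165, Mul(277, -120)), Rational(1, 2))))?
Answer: Add(100833049329, Mul(-2354735, Pow(6397, Rational(1, 2)))) ≈ 1.0064e+11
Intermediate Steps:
Mul(Add(-424806, -46141), Add(-214107, Pow(Add(193165, Mul(277, -120)), Rational(1, 2)))) = Mul(-470947, Add(-214107, Pow(Add(193165, -33240), Rational(1, 2)))) = Mul(-470947, Add(-214107, Pow(159925, Rational(1, 2)))) = Mul(-470947, Add(-214107, Mul(5, Pow(6397, Rational(1, 2))))) = Add(100833049329, Mul(-2354735, Pow(6397, Rational(1, 2))))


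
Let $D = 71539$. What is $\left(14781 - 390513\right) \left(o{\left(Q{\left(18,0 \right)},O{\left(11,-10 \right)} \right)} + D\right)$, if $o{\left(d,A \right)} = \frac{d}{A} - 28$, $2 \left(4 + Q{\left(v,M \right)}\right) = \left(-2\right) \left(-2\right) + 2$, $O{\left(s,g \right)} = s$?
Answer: $- \frac{295558305840}{11} \approx -2.6869 \cdot 10^{10}$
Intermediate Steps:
$Q{\left(v,M \right)} = -1$ ($Q{\left(v,M \right)} = -4 + \frac{\left(-2\right) \left(-2\right) + 2}{2} = -4 + \frac{4 + 2}{2} = -4 + \frac{1}{2} \cdot 6 = -4 + 3 = -1$)
$o{\left(d,A \right)} = -28 + \frac{d}{A}$ ($o{\left(d,A \right)} = \frac{d}{A} - 28 = -28 + \frac{d}{A}$)
$\left(14781 - 390513\right) \left(o{\left(Q{\left(18,0 \right)},O{\left(11,-10 \right)} \right)} + D\right) = \left(14781 - 390513\right) \left(\left(-28 - \frac{1}{11}\right) + 71539\right) = - 375732 \left(\left(-28 - \frac{1}{11}\right) + 71539\right) = - 375732 \left(- \frac{309}{11} + 71539\right) = \left(-375732\right) \frac{786620}{11} = - \frac{295558305840}{11}$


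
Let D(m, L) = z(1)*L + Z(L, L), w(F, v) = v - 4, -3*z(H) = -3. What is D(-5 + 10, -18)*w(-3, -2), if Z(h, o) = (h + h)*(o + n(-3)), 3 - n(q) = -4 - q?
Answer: -2916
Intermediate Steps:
z(H) = 1 (z(H) = -1/3*(-3) = 1)
n(q) = 7 + q (n(q) = 3 - (-4 - q) = 3 + (4 + q) = 7 + q)
Z(h, o) = 2*h*(4 + o) (Z(h, o) = (h + h)*(o + (7 - 3)) = (2*h)*(o + 4) = (2*h)*(4 + o) = 2*h*(4 + o))
w(F, v) = -4 + v
D(m, L) = L + 2*L*(4 + L) (D(m, L) = 1*L + 2*L*(4 + L) = L + 2*L*(4 + L))
D(-5 + 10, -18)*w(-3, -2) = (-18*(9 + 2*(-18)))*(-4 - 2) = -18*(9 - 36)*(-6) = -18*(-27)*(-6) = 486*(-6) = -2916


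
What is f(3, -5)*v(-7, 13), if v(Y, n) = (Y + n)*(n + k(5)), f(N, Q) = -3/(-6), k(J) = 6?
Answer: 57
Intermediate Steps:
f(N, Q) = 1/2 (f(N, Q) = -3*(-1/6) = 1/2)
v(Y, n) = (6 + n)*(Y + n) (v(Y, n) = (Y + n)*(n + 6) = (Y + n)*(6 + n) = (6 + n)*(Y + n))
f(3, -5)*v(-7, 13) = (13**2 + 6*(-7) + 6*13 - 7*13)/2 = (169 - 42 + 78 - 91)/2 = (1/2)*114 = 57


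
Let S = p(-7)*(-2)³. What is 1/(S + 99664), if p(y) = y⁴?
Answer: 1/80456 ≈ 1.2429e-5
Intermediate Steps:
S = -19208 (S = (-7)⁴*(-2)³ = 2401*(-8) = -19208)
1/(S + 99664) = 1/(-19208 + 99664) = 1/80456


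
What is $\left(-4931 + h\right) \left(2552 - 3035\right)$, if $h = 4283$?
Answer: $312984$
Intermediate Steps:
$\left(-4931 + h\right) \left(2552 - 3035\right) = \left(-4931 + 4283\right) \left(2552 - 3035\right) = \left(-648\right) \left(-483\right) = 312984$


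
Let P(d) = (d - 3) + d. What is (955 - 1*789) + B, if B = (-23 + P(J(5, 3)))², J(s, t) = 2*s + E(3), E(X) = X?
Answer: 166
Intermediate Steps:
J(s, t) = 3 + 2*s (J(s, t) = 2*s + 3 = 3 + 2*s)
P(d) = -3 + 2*d (P(d) = (-3 + d) + d = -3 + 2*d)
B = 0 (B = (-23 + (-3 + 2*(3 + 2*5)))² = (-23 + (-3 + 2*(3 + 10)))² = (-23 + (-3 + 2*13))² = (-23 + (-3 + 26))² = (-23 + 23)² = 0² = 0)
(955 - 1*789) + B = (955 - 1*789) + 0 = (955 - 789) + 0 = 166 + 0 = 166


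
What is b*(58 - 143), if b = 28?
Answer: -2380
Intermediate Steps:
b*(58 - 143) = 28*(58 - 143) = 28*(-85) = -2380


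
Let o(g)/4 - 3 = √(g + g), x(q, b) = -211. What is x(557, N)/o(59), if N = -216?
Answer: 633/436 - 211*√118/436 ≈ -3.8052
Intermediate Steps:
o(g) = 12 + 4*√2*√g (o(g) = 12 + 4*√(g + g) = 12 + 4*√(2*g) = 12 + 4*(√2*√g) = 12 + 4*√2*√g)
x(557, N)/o(59) = -211/(12 + 4*√2*√59) = -211/(12 + 4*√118)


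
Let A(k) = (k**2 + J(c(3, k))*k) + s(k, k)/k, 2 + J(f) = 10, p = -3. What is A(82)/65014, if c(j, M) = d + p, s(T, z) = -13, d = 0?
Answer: 605147/5331148 ≈ 0.11351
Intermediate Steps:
c(j, M) = -3 (c(j, M) = 0 - 3 = -3)
J(f) = 8 (J(f) = -2 + 10 = 8)
A(k) = k**2 - 13/k + 8*k (A(k) = (k**2 + 8*k) - 13/k = k**2 - 13/k + 8*k)
A(82)/65014 = ((-13 + 82**2*(8 + 82))/82)/65014 = ((-13 + 6724*90)/82)*(1/65014) = ((-13 + 605160)/82)*(1/65014) = ((1/82)*605147)*(1/65014) = (605147/82)*(1/65014) = 605147/5331148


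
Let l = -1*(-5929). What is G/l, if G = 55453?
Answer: 55453/5929 ≈ 9.3528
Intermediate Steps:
l = 5929
G/l = 55453/5929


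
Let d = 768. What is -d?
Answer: -768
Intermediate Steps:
-d = -1*768 = -768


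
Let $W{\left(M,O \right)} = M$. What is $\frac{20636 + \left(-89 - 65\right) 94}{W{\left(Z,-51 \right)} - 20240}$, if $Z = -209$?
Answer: $- \frac{560}{1859} \approx -0.30124$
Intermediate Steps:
$\frac{20636 + \left(-89 - 65\right) 94}{W{\left(Z,-51 \right)} - 20240} = \frac{20636 + \left(-89 - 65\right) 94}{-209 - 20240} = \frac{20636 - 14476}{-20449} = \left(20636 - 14476\right) \left(- \frac{1}{20449}\right) = 6160 \left(- \frac{1}{20449}\right) = - \frac{560}{1859}$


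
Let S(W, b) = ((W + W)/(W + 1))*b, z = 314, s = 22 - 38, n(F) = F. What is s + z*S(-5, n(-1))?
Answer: -801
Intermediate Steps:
s = -16
S(W, b) = 2*W*b/(1 + W) (S(W, b) = ((2*W)/(1 + W))*b = (2*W/(1 + W))*b = 2*W*b/(1 + W))
s + z*S(-5, n(-1)) = -16 + 314*(2*(-5)*(-1)/(1 - 5)) = -16 + 314*(2*(-5)*(-1)/(-4)) = -16 + 314*(2*(-5)*(-1)*(-¼)) = -16 + 314*(-5/2) = -16 - 785 = -801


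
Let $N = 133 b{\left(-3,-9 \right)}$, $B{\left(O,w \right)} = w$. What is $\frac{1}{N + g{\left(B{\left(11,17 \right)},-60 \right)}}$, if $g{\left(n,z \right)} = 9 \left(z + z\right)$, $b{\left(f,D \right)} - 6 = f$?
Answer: $- \frac{1}{681} \approx -0.0014684$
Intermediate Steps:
$b{\left(f,D \right)} = 6 + f$
$g{\left(n,z \right)} = 18 z$ ($g{\left(n,z \right)} = 9 \cdot 2 z = 18 z$)
$N = 399$ ($N = 133 \left(6 - 3\right) = 133 \cdot 3 = 399$)
$\frac{1}{N + g{\left(B{\left(11,17 \right)},-60 \right)}} = \frac{1}{399 + 18 \left(-60\right)} = \frac{1}{399 - 1080} = \frac{1}{-681} = - \frac{1}{681}$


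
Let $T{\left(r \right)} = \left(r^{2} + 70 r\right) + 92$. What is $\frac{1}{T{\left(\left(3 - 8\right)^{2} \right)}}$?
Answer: $\frac{1}{2467} \approx 0.00040535$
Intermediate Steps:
$T{\left(r \right)} = 92 + r^{2} + 70 r$
$\frac{1}{T{\left(\left(3 - 8\right)^{2} \right)}} = \frac{1}{92 + \left(\left(3 - 8\right)^{2}\right)^{2} + 70 \left(3 - 8\right)^{2}} = \frac{1}{92 + \left(\left(-5\right)^{2}\right)^{2} + 70 \left(-5\right)^{2}} = \frac{1}{92 + 25^{2} + 70 \cdot 25} = \frac{1}{92 + 625 + 1750} = \frac{1}{2467}$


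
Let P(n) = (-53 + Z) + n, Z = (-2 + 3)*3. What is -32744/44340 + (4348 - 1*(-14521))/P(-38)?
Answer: -209883233/975480 ≈ -215.16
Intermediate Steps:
Z = 3 (Z = 1*3 = 3)
P(n) = -50 + n (P(n) = (-53 + 3) + n = -50 + n)
-32744/44340 + (4348 - 1*(-14521))/P(-38) = -32744/44340 + (4348 - 1*(-14521))/(-50 - 38) = -32744*1/44340 + (4348 + 14521)/(-88) = -8186/11085 + 18869*(-1/88) = -8186/11085 - 18869/88 = -209883233/975480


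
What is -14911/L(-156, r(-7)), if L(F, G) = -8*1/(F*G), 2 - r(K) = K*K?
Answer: 27331863/2 ≈ 1.3666e+7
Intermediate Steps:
r(K) = 2 - K² (r(K) = 2 - K*K = 2 - K²)
L(F, G) = -8/(F*G) (L(F, G) = -8*1/(F*G) = -8/(F*G))
-14911/L(-156, r(-7)) = -14911/((-8/(-156*(2 - 1*(-7)²)))) = -14911/((-8*(-1/156)/(2 - 1*49))) = -14911/((-8*(-1/156)/(2 - 49))) = -14911/((-8*(-1/156)/(-47))) = -14911/((-8*(-1/156)*(-1/47))) = -14911/(-2/1833) = -14911*(-1833/2) = 27331863/2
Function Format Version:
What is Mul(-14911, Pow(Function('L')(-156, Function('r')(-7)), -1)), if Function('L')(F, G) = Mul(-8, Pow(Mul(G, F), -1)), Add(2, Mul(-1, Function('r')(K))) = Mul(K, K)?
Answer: Rational(27331863, 2) ≈ 1.3666e+7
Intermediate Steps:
Function('r')(K) = Add(2, Mul(-1, Pow(K, 2))) (Function('r')(K) = Add(2, Mul(-1, Mul(K, K))) = Add(2, Mul(-1, Pow(K, 2))))
Function('L')(F, G) = Mul(-8, Pow(F, -1), Pow(G, -1)) (Function('L')(F, G) = Mul(-8, Pow(Mul(F, G), -1)) = Mul(-8, Mul(Pow(F, -1), Pow(G, -1))) = Mul(-8, Pow(F, -1), Pow(G, -1)))
Mul(-14911, Pow(Function('L')(-156, Function('r')(-7)), -1)) = Mul(-14911, Pow(Mul(-8, Pow(-156, -1), Pow(Add(2, Mul(-1, Pow(-7, 2))), -1)), -1)) = Mul(-14911, Pow(Mul(-8, Rational(-1, 156), Pow(Add(2, Mul(-1, 49)), -1)), -1)) = Mul(-14911, Pow(Mul(-8, Rational(-1, 156), Pow(Add(2, -49), -1)), -1)) = Mul(-14911, Pow(Mul(-8, Rational(-1, 156), Pow(-47, -1)), -1)) = Mul(-14911, Pow(Mul(-8, Rational(-1, 156), Rational(-1, 47)), -1)) = Mul(-14911, Pow(Rational(-2, 1833), -1)) = Mul(-14911, Rational(-1833, 2)) = Rational(27331863, 2)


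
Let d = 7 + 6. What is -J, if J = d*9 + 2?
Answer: -119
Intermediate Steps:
d = 13
J = 119 (J = 13*9 + 2 = 117 + 2 = 119)
-J = -1*119 = -119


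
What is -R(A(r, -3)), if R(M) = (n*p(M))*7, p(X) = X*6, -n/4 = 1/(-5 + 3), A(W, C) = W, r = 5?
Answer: -420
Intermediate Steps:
n = 2 (n = -4/(-5 + 3) = -4/(-2) = -4*(-½) = 2)
p(X) = 6*X
R(M) = 84*M (R(M) = (2*(6*M))*7 = (12*M)*7 = 84*M)
-R(A(r, -3)) = -84*5 = -1*420 = -420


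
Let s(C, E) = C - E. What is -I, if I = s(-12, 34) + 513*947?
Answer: -485765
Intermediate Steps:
I = 485765 (I = (-12 - 1*34) + 513*947 = (-12 - 34) + 485811 = -46 + 485811 = 485765)
-I = -1*485765 = -485765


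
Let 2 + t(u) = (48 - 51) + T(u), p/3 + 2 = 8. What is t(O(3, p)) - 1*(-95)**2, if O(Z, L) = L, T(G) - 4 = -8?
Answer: -9034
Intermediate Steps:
p = 18 (p = -6 + 3*8 = -6 + 24 = 18)
T(G) = -4 (T(G) = 4 - 8 = -4)
t(u) = -9 (t(u) = -2 + ((48 - 51) - 4) = -2 + (-3 - 4) = -2 - 7 = -9)
t(O(3, p)) - 1*(-95)**2 = -9 - 1*(-95)**2 = -9 - 1*9025 = -9 - 9025 = -9034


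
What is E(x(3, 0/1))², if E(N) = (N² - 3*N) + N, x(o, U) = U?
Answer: 0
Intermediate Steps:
E(N) = N² - 2*N
E(x(3, 0/1))² = ((0/1)*(-2 + 0/1))² = ((0*1)*(-2 + 0*1))² = (0*(-2 + 0))² = (0*(-2))² = 0² = 0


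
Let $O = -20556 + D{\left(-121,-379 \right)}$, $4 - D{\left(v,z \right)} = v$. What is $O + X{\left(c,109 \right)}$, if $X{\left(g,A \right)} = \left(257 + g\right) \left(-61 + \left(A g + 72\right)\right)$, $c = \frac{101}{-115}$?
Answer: $- \frac{557199751}{13225} \approx -42132.0$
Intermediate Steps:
$D{\left(v,z \right)} = 4 - v$
$c = - \frac{101}{115}$ ($c = 101 \left(- \frac{1}{115}\right) = - \frac{101}{115} \approx -0.87826$)
$O = -20431$ ($O = -20556 + \left(4 - -121\right) = -20556 + \left(4 + 121\right) = -20556 + 125 = -20431$)
$X{\left(g,A \right)} = \left(11 + A g\right) \left(257 + g\right)$ ($X{\left(g,A \right)} = \left(257 + g\right) \left(-61 + \left(72 + A g\right)\right) = \left(257 + g\right) \left(11 + A g\right) = \left(11 + A g\right) \left(257 + g\right)$)
$O + X{\left(c,109 \right)} = -20431 + \left(2827 + 11 \left(- \frac{101}{115}\right) + 109 \left(- \frac{101}{115}\right)^{2} + 257 \cdot 109 \left(- \frac{101}{115}\right)\right) = -20431 + \left(2827 - \frac{1111}{115} + 109 \cdot \frac{10201}{13225} - \frac{2829313}{115}\right) = -20431 + \left(2827 - \frac{1111}{115} + \frac{1111909}{13225} - \frac{2829313}{115}\right) = -20431 - \frac{286999776}{13225} = - \frac{557199751}{13225}$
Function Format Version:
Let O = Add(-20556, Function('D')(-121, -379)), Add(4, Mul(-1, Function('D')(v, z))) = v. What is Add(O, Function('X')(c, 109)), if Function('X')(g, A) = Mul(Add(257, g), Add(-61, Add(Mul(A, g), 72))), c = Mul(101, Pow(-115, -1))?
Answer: Rational(-557199751, 13225) ≈ -42132.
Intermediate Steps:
Function('D')(v, z) = Add(4, Mul(-1, v))
c = Rational(-101, 115) (c = Mul(101, Rational(-1, 115)) = Rational(-101, 115) ≈ -0.87826)
O = -20431 (O = Add(-20556, Add(4, Mul(-1, -121))) = Add(-20556, Add(4, 121)) = Add(-20556, 125) = -20431)
Function('X')(g, A) = Mul(Add(11, Mul(A, g)), Add(257, g)) (Function('X')(g, A) = Mul(Add(257, g), Add(-61, Add(72, Mul(A, g)))) = Mul(Add(257, g), Add(11, Mul(A, g))) = Mul(Add(11, Mul(A, g)), Add(257, g)))
Add(O, Function('X')(c, 109)) = Add(-20431, Add(2827, Mul(11, Rational(-101, 115)), Mul(109, Pow(Rational(-101, 115), 2)), Mul(257, 109, Rational(-101, 115)))) = Add(-20431, Add(2827, Rational(-1111, 115), Mul(109, Rational(10201, 13225)), Rational(-2829313, 115))) = Add(-20431, Add(2827, Rational(-1111, 115), Rational(1111909, 13225), Rational(-2829313, 115))) = Add(-20431, Rational(-286999776, 13225)) = Rational(-557199751, 13225)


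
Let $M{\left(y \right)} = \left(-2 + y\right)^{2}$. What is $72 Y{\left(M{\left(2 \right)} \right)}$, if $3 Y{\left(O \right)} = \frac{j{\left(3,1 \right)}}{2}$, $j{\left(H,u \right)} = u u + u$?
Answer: $24$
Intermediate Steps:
$j{\left(H,u \right)} = u + u^{2}$ ($j{\left(H,u \right)} = u^{2} + u = u + u^{2}$)
$Y{\left(O \right)} = \frac{1}{3}$ ($Y{\left(O \right)} = \frac{1 \left(1 + 1\right) \frac{1}{2}}{3} = \frac{1 \cdot 2 \cdot \frac{1}{2}}{3} = \frac{2 \cdot \frac{1}{2}}{3} = \frac{1}{3} \cdot 1 = \frac{1}{3}$)
$72 Y{\left(M{\left(2 \right)} \right)} = 72 \cdot \frac{1}{3} = 24$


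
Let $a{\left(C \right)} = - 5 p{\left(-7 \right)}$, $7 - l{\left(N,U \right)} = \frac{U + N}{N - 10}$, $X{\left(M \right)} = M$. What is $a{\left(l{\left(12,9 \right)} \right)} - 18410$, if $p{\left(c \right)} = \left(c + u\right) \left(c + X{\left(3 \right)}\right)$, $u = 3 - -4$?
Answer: $-18410$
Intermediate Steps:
$u = 7$ ($u = 3 + 4 = 7$)
$p{\left(c \right)} = \left(3 + c\right) \left(7 + c\right)$ ($p{\left(c \right)} = \left(c + 7\right) \left(c + 3\right) = \left(7 + c\right) \left(3 + c\right) = \left(3 + c\right) \left(7 + c\right)$)
$l{\left(N,U \right)} = 7 - \frac{N + U}{-10 + N}$ ($l{\left(N,U \right)} = 7 - \frac{U + N}{N - 10} = 7 - \frac{N + U}{-10 + N}$)
$a{\left(C \right)} = 0$ ($a{\left(C \right)} = - 5 \left(21 + \left(-7\right)^{2} + 10 \left(-7\right)\right) = - 5 \left(21 + 49 - 70\right) = \left(-5\right) 0 = 0$)
$a{\left(l{\left(12,9 \right)} \right)} - 18410 = 0 - 18410 = -18410$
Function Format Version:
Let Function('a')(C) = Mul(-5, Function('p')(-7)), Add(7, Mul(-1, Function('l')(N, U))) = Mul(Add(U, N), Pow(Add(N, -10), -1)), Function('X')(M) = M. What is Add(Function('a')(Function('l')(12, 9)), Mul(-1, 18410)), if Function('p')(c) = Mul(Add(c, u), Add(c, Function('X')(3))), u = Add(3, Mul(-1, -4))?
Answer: -18410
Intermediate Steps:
u = 7 (u = Add(3, 4) = 7)
Function('p')(c) = Mul(Add(3, c), Add(7, c)) (Function('p')(c) = Mul(Add(c, 7), Add(c, 3)) = Mul(Add(7, c), Add(3, c)) = Mul(Add(3, c), Add(7, c)))
Function('l')(N, U) = Add(7, Mul(-1, Pow(Add(-10, N), -1), Add(N, U))) (Function('l')(N, U) = Add(7, Mul(-1, Mul(Add(U, N), Pow(Add(N, -10), -1)))) = Add(7, Mul(-1, Mul(Add(N, U), Pow(Add(-10, N), -1)))) = Add(7, Mul(-1, Mul(Pow(Add(-10, N), -1), Add(N, U)))) = Add(7, Mul(-1, Pow(Add(-10, N), -1), Add(N, U))))
Function('a')(C) = 0 (Function('a')(C) = Mul(-5, Add(21, Pow(-7, 2), Mul(10, -7))) = Mul(-5, Add(21, 49, -70)) = Mul(-5, 0) = 0)
Add(Function('a')(Function('l')(12, 9)), Mul(-1, 18410)) = Add(0, Mul(-1, 18410)) = Add(0, -18410) = -18410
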